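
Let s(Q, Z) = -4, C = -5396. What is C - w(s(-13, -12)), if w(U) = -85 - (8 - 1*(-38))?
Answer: -5265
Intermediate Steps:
w(U) = -131 (w(U) = -85 - (8 + 38) = -85 - 1*46 = -85 - 46 = -131)
C - w(s(-13, -12)) = -5396 - 1*(-131) = -5396 + 131 = -5265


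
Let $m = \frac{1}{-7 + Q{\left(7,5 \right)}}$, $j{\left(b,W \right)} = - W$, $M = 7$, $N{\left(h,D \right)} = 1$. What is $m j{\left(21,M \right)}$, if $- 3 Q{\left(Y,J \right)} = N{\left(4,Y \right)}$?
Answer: $\frac{21}{22} \approx 0.95455$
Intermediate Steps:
$Q{\left(Y,J \right)} = - \frac{1}{3}$ ($Q{\left(Y,J \right)} = \left(- \frac{1}{3}\right) 1 = - \frac{1}{3}$)
$m = - \frac{3}{22}$ ($m = \frac{1}{-7 - \frac{1}{3}} = \frac{1}{- \frac{22}{3}} = - \frac{3}{22} \approx -0.13636$)
$m j{\left(21,M \right)} = - \frac{3 \left(\left(-1\right) 7\right)}{22} = \left(- \frac{3}{22}\right) \left(-7\right) = \frac{21}{22}$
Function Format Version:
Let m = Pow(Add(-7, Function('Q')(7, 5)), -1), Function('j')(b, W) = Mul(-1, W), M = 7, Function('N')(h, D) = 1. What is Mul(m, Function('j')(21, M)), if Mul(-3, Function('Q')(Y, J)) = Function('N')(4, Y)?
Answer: Rational(21, 22) ≈ 0.95455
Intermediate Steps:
Function('Q')(Y, J) = Rational(-1, 3) (Function('Q')(Y, J) = Mul(Rational(-1, 3), 1) = Rational(-1, 3))
m = Rational(-3, 22) (m = Pow(Add(-7, Rational(-1, 3)), -1) = Pow(Rational(-22, 3), -1) = Rational(-3, 22) ≈ -0.13636)
Mul(m, Function('j')(21, M)) = Mul(Rational(-3, 22), Mul(-1, 7)) = Mul(Rational(-3, 22), -7) = Rational(21, 22)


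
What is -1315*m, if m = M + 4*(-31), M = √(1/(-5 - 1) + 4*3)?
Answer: 163060 - 1315*√426/6 ≈ 1.5854e+5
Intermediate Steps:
M = √426/6 (M = √(1/(-6) + 12) = √(-⅙ + 12) = √(71/6) = √426/6 ≈ 3.4400)
m = -124 + √426/6 (m = √426/6 + 4*(-31) = √426/6 - 124 = -124 + √426/6 ≈ -120.56)
-1315*m = -1315*(-124 + √426/6) = 163060 - 1315*√426/6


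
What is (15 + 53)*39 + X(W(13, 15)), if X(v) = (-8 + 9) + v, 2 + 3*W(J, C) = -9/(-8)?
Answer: 63665/24 ≈ 2652.7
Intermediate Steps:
W(J, C) = -7/24 (W(J, C) = -⅔ + (-9/(-8))/3 = -⅔ + (-9*(-⅛))/3 = -⅔ + (⅓)*(9/8) = -⅔ + 3/8 = -7/24)
X(v) = 1 + v
(15 + 53)*39 + X(W(13, 15)) = (15 + 53)*39 + (1 - 7/24) = 68*39 + 17/24 = 2652 + 17/24 = 63665/24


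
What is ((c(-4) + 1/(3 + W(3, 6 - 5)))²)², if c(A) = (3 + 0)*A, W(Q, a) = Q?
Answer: 25411681/1296 ≈ 19608.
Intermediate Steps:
c(A) = 3*A
((c(-4) + 1/(3 + W(3, 6 - 5)))²)² = ((3*(-4) + 1/(3 + 3))²)² = ((-12 + 1/6)²)² = ((-12 + ⅙)²)² = ((-71/6)²)² = (5041/36)² = 25411681/1296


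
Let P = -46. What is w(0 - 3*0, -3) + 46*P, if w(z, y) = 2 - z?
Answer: -2114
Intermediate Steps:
w(0 - 3*0, -3) + 46*P = (2 - (0 - 3*0)) + 46*(-46) = (2 - (0 + 0)) - 2116 = (2 - 1*0) - 2116 = (2 + 0) - 2116 = 2 - 2116 = -2114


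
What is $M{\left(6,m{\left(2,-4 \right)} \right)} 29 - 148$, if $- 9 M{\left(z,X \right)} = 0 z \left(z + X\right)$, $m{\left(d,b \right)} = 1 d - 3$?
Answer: $-148$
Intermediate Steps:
$m{\left(d,b \right)} = -3 + d$ ($m{\left(d,b \right)} = d - 3 = -3 + d$)
$M{\left(z,X \right)} = 0$ ($M{\left(z,X \right)} = - \frac{0 z \left(z + X\right)}{9} = - \frac{0 \left(X + z\right)}{9} = \left(- \frac{1}{9}\right) 0 = 0$)
$M{\left(6,m{\left(2,-4 \right)} \right)} 29 - 148 = 0 \cdot 29 - 148 = 0 - 148 = -148$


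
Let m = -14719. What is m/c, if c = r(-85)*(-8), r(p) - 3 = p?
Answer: -359/16 ≈ -22.438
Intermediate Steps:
r(p) = 3 + p
c = 656 (c = (3 - 85)*(-8) = -82*(-8) = 656)
m/c = -14719/656 = -14719*1/656 = -359/16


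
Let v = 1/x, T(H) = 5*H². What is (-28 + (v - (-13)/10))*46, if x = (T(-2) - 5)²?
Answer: -276299/225 ≈ -1228.0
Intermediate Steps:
x = 225 (x = (5*(-2)² - 5)² = (5*4 - 5)² = (20 - 5)² = 15² = 225)
v = 1/225 ≈ 0.0044444
(-28 + (v - (-13)/10))*46 = (-28 + (1/225 - (-13)/10))*46 = (-28 + (1/225 - 1*(-13/10)))*46 = (-28 + (1/225 + 13/10))*46 = (-28 + 587/450)*46 = -12013/450*46 = -276299/225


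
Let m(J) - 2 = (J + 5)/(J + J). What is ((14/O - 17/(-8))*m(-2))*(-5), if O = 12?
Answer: -1975/96 ≈ -20.573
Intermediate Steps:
m(J) = 2 + (5 + J)/(2*J) (m(J) = 2 + (J + 5)/(J + J) = 2 + (5 + J)/((2*J)) = 2 + (5 + J)*(1/(2*J)) = 2 + (5 + J)/(2*J))
((14/O - 17/(-8))*m(-2))*(-5) = ((14/12 - 17/(-8))*((5/2)*(1 - 2)/(-2)))*(-5) = ((14*(1/12) - 17*(-⅛))*((5/2)*(-½)*(-1)))*(-5) = ((7/6 + 17/8)*(5/4))*(-5) = ((79/24)*(5/4))*(-5) = (395/96)*(-5) = -1975/96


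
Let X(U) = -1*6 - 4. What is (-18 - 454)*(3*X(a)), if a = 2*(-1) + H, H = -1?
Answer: 14160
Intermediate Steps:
a = -3 (a = 2*(-1) - 1 = -2 - 1 = -3)
X(U) = -10 (X(U) = -6 - 4 = -10)
(-18 - 454)*(3*X(a)) = (-18 - 454)*(3*(-10)) = -472*(-30) = 14160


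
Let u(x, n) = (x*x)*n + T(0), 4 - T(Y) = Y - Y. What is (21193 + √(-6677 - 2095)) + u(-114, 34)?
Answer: 463061 + 2*I*√2193 ≈ 4.6306e+5 + 93.659*I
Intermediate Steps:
T(Y) = 4 (T(Y) = 4 - (Y - Y) = 4 - 1*0 = 4 + 0 = 4)
u(x, n) = 4 + n*x² (u(x, n) = (x*x)*n + 4 = x²*n + 4 = n*x² + 4 = 4 + n*x²)
(21193 + √(-6677 - 2095)) + u(-114, 34) = (21193 + √(-6677 - 2095)) + (4 + 34*(-114)²) = (21193 + √(-8772)) + (4 + 34*12996) = (21193 + 2*I*√2193) + (4 + 441864) = (21193 + 2*I*√2193) + 441868 = 463061 + 2*I*√2193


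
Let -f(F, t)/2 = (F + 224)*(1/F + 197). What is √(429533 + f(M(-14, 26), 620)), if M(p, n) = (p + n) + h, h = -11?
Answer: √340433 ≈ 583.47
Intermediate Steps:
M(p, n) = -11 + n + p (M(p, n) = (p + n) - 11 = (n + p) - 11 = -11 + n + p)
f(F, t) = -2*(197 + 1/F)*(224 + F) (f(F, t) = -2*(F + 224)*(1/F + 197) = -2*(224 + F)*(197 + 1/F) = -2*(197 + 1/F)*(224 + F))
√(429533 + f(M(-14, 26), 620)) = √(429533 + (-88258 - 448/(-11 + 26 - 14) - 394*(-11 + 26 - 14))) = √(429533 + (-88258 - 448/1 - 394*1)) = √(429533 + (-88258 - 448*1 - 394)) = √(429533 + (-88258 - 448 - 394)) = √(429533 - 89100) = √340433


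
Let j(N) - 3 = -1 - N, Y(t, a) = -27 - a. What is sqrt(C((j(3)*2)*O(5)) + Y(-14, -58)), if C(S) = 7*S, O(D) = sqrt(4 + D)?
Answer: I*sqrt(11) ≈ 3.3166*I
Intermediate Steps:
j(N) = 2 - N (j(N) = 3 + (-1 - N) = 2 - N)
sqrt(C((j(3)*2)*O(5)) + Y(-14, -58)) = sqrt(7*(((2 - 1*3)*2)*sqrt(4 + 5)) + (-27 - 1*(-58))) = sqrt(7*(((2 - 3)*2)*sqrt(9)) + (-27 + 58)) = sqrt(7*(-1*2*3) + 31) = sqrt(7*(-2*3) + 31) = sqrt(7*(-6) + 31) = sqrt(-42 + 31) = sqrt(-11) = I*sqrt(11)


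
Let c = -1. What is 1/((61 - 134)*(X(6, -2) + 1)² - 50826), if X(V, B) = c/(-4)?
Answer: -16/815041 ≈ -1.9631e-5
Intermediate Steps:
X(V, B) = ¼ (X(V, B) = -1/(-4) = -1*(-¼) = ¼)
1/((61 - 134)*(X(6, -2) + 1)² - 50826) = 1/((61 - 134)*(¼ + 1)² - 50826) = 1/(-73*(5/4)² - 50826) = 1/(-73*25/16 - 50826) = 1/(-1825/16 - 50826) = 1/(-815041/16) = -16/815041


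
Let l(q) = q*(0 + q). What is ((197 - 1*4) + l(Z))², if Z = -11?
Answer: 98596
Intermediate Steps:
l(q) = q² (l(q) = q*q = q²)
((197 - 1*4) + l(Z))² = ((197 - 1*4) + (-11)²)² = ((197 - 4) + 121)² = (193 + 121)² = 314² = 98596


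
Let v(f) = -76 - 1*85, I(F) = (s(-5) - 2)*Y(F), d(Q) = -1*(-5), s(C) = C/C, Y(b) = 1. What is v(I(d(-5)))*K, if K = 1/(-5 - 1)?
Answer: 161/6 ≈ 26.833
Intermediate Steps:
s(C) = 1
d(Q) = 5
I(F) = -1 (I(F) = (1 - 2)*1 = -1*1 = -1)
v(f) = -161 (v(f) = -76 - 85 = -161)
K = -1/6 (K = 1/(-6) = -1/6 ≈ -0.16667)
v(I(d(-5)))*K = -161*(-1/6) = 161/6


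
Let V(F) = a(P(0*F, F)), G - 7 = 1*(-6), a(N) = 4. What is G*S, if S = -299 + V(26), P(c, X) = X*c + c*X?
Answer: -295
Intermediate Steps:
P(c, X) = 2*X*c (P(c, X) = X*c + X*c = 2*X*c)
G = 1 (G = 7 + 1*(-6) = 7 - 6 = 1)
V(F) = 4
S = -295 (S = -299 + 4 = -295)
G*S = 1*(-295) = -295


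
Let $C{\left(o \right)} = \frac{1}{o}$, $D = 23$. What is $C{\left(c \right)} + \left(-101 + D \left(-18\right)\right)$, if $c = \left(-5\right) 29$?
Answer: $- \frac{74676}{145} \approx -515.01$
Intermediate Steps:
$c = -145$
$C{\left(c \right)} + \left(-101 + D \left(-18\right)\right) = \frac{1}{-145} + \left(-101 + 23 \left(-18\right)\right) = - \frac{1}{145} - 515 = - \frac{74676}{145}$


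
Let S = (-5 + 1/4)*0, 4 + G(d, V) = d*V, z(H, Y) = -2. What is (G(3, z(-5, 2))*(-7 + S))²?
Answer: 4900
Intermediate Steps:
G(d, V) = -4 + V*d (G(d, V) = -4 + d*V = -4 + V*d)
S = 0 (S = (-5 + ¼)*0 = -19/4*0 = 0)
(G(3, z(-5, 2))*(-7 + S))² = ((-4 - 2*3)*(-7 + 0))² = ((-4 - 6)*(-7))² = (-10*(-7))² = 70² = 4900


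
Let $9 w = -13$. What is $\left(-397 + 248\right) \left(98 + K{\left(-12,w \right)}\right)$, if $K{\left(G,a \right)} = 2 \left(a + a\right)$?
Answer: $- \frac{123670}{9} \approx -13741.0$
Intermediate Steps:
$w = - \frac{13}{9}$ ($w = \frac{1}{9} \left(-13\right) = - \frac{13}{9} \approx -1.4444$)
$K{\left(G,a \right)} = 4 a$ ($K{\left(G,a \right)} = 2 \cdot 2 a = 4 a$)
$\left(-397 + 248\right) \left(98 + K{\left(-12,w \right)}\right) = \left(-397 + 248\right) \left(98 + 4 \left(- \frac{13}{9}\right)\right) = - 149 \left(98 - \frac{52}{9}\right) = \left(-149\right) \frac{830}{9} = - \frac{123670}{9}$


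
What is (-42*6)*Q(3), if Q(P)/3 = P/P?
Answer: -756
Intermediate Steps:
Q(P) = 3 (Q(P) = 3*(P/P) = 3*1 = 3)
(-42*6)*Q(3) = -42*6*3 = -21*12*3 = -252*3 = -756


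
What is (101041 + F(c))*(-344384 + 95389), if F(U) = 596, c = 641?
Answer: -25307104815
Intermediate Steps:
(101041 + F(c))*(-344384 + 95389) = (101041 + 596)*(-344384 + 95389) = 101637*(-248995) = -25307104815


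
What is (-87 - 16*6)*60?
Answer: -10980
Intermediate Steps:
(-87 - 16*6)*60 = (-87 - 96)*60 = -183*60 = -10980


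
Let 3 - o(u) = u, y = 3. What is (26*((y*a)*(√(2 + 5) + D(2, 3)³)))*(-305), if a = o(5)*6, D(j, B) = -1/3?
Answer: -31720/3 + 285480*√7 ≈ 7.4474e+5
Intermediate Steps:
D(j, B) = -⅓ (D(j, B) = -1*⅓ = -⅓)
o(u) = 3 - u
a = -12 (a = (3 - 1*5)*6 = (3 - 5)*6 = -2*6 = -12)
(26*((y*a)*(√(2 + 5) + D(2, 3)³)))*(-305) = (26*((3*(-12))*(√(2 + 5) + (-⅓)³)))*(-305) = (26*(-36*(√7 - 1/27)))*(-305) = (26*(-36*(-1/27 + √7)))*(-305) = (26*(4/3 - 36*√7))*(-305) = (104/3 - 936*√7)*(-305) = -31720/3 + 285480*√7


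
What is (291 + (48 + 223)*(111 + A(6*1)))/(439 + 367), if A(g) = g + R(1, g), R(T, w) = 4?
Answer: 16541/403 ≈ 41.045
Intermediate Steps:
A(g) = 4 + g (A(g) = g + 4 = 4 + g)
(291 + (48 + 223)*(111 + A(6*1)))/(439 + 367) = (291 + (48 + 223)*(111 + (4 + 6*1)))/(439 + 367) = (291 + 271*(111 + (4 + 6)))/806 = (291 + 271*(111 + 10))*(1/806) = (291 + 271*121)*(1/806) = (291 + 32791)*(1/806) = 33082*(1/806) = 16541/403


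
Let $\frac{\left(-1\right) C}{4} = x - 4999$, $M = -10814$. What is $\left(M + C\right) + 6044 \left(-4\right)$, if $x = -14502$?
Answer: $43014$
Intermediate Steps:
$C = 78004$ ($C = - 4 \left(-14502 - 4999\right) = \left(-4\right) \left(-19501\right) = 78004$)
$\left(M + C\right) + 6044 \left(-4\right) = \left(-10814 + 78004\right) + 6044 \left(-4\right) = 67190 - 24176 = 43014$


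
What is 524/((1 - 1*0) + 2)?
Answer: 524/3 ≈ 174.67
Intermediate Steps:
524/((1 - 1*0) + 2) = 524/((1 + 0) + 2) = 524/(1 + 2) = 524/3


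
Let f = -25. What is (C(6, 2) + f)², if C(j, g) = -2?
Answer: 729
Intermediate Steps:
(C(6, 2) + f)² = (-2 - 25)² = (-27)² = 729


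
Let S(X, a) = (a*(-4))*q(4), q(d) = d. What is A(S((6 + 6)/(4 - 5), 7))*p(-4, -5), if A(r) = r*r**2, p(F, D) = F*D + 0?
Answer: -28098560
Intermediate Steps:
p(F, D) = D*F (p(F, D) = D*F + 0 = D*F)
S(X, a) = -16*a (S(X, a) = (a*(-4))*4 = -4*a*4 = -16*a)
A(r) = r**3
A(S((6 + 6)/(4 - 5), 7))*p(-4, -5) = (-16*7)**3*(-5*(-4)) = (-112)**3*20 = -1404928*20 = -28098560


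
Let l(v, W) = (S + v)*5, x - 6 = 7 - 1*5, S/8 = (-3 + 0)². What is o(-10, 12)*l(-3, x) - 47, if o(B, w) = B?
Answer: -3497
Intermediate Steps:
S = 72 (S = 8*(-3 + 0)² = 8*(-3)² = 8*9 = 72)
x = 8 (x = 6 + (7 - 1*5) = 6 + (7 - 5) = 6 + 2 = 8)
l(v, W) = 360 + 5*v (l(v, W) = (72 + v)*5 = 360 + 5*v)
o(-10, 12)*l(-3, x) - 47 = -10*(360 + 5*(-3)) - 47 = -10*(360 - 15) - 47 = -10*345 - 47 = -3450 - 47 = -3497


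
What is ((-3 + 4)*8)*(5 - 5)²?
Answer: 0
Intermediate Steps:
((-3 + 4)*8)*(5 - 5)² = (1*8)*0² = 8*0 = 0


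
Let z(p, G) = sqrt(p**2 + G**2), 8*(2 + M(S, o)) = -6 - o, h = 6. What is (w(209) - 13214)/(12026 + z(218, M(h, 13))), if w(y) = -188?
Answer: -10315036928/9252936503 + 107216*sqrt(3042761)/9252936503 ≈ -1.0946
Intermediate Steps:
M(S, o) = -11/4 - o/8 (M(S, o) = -2 + (-6 - o)/8 = -2 + (-3/4 - o/8) = -11/4 - o/8)
z(p, G) = sqrt(G**2 + p**2)
(w(209) - 13214)/(12026 + z(218, M(h, 13))) = (-188 - 13214)/(12026 + sqrt((-11/4 - 1/8*13)**2 + 218**2)) = -13402/(12026 + sqrt((-11/4 - 13/8)**2 + 47524)) = -13402/(12026 + sqrt((-35/8)**2 + 47524)) = -13402/(12026 + sqrt(1225/64 + 47524)) = -13402/(12026 + sqrt(3042761/64)) = -13402/(12026 + sqrt(3042761)/8)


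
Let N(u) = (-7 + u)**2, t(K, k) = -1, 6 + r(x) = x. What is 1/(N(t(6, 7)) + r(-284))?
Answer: -1/226 ≈ -0.0044248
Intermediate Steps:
r(x) = -6 + x
1/(N(t(6, 7)) + r(-284)) = 1/((-7 - 1)**2 + (-6 - 284)) = 1/((-8)**2 - 290) = 1/(64 - 290) = 1/(-226) = -1/226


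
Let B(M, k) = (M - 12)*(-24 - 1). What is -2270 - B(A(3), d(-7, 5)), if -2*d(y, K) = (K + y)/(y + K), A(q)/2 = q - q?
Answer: -2570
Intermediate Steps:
A(q) = 0 (A(q) = 2*(q - q) = 2*0 = 0)
d(y, K) = -½ (d(y, K) = -(K + y)/(2*(y + K)) = -(K + y)/(2*(K + y)) = -½*1 = -½)
B(M, k) = 300 - 25*M (B(M, k) = (-12 + M)*(-25) = 300 - 25*M)
-2270 - B(A(3), d(-7, 5)) = -2270 - (300 - 25*0) = -2270 - (300 + 0) = -2270 - 1*300 = -2270 - 300 = -2570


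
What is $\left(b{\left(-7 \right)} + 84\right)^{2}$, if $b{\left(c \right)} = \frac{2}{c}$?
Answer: $\frac{343396}{49} \approx 7008.1$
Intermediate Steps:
$\left(b{\left(-7 \right)} + 84\right)^{2} = \left(\frac{2}{-7} + 84\right)^{2} = \left(2 \left(- \frac{1}{7}\right) + 84\right)^{2} = \left(- \frac{2}{7} + 84\right)^{2} = \left(\frac{586}{7}\right)^{2} = \frac{343396}{49}$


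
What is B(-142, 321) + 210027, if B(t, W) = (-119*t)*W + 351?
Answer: 5634636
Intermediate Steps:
B(t, W) = 351 - 119*W*t (B(t, W) = -119*W*t + 351 = 351 - 119*W*t)
B(-142, 321) + 210027 = (351 - 119*321*(-142)) + 210027 = (351 + 5424258) + 210027 = 5424609 + 210027 = 5634636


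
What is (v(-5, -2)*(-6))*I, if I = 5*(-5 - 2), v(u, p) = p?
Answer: -420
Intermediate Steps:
I = -35 (I = 5*(-7) = -35)
(v(-5, -2)*(-6))*I = -2*(-6)*(-35) = 12*(-35) = -420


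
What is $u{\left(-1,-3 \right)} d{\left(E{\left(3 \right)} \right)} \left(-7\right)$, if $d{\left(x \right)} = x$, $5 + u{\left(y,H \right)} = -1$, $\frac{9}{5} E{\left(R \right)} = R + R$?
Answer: $140$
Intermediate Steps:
$E{\left(R \right)} = \frac{10 R}{9}$ ($E{\left(R \right)} = \frac{5 \left(R + R\right)}{9} = \frac{5 \cdot 2 R}{9} = \frac{10 R}{9}$)
$u{\left(y,H \right)} = -6$ ($u{\left(y,H \right)} = -5 - 1 = -6$)
$u{\left(-1,-3 \right)} d{\left(E{\left(3 \right)} \right)} \left(-7\right) = - 6 \cdot \frac{10}{9} \cdot 3 \left(-7\right) = \left(-6\right) \frac{10}{3} \left(-7\right) = \left(-20\right) \left(-7\right) = 140$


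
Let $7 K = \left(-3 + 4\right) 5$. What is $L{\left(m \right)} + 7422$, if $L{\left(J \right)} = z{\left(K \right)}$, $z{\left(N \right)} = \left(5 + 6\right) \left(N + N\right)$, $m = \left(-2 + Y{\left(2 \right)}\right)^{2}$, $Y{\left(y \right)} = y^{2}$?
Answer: $\frac{52064}{7} \approx 7437.7$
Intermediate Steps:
$K = \frac{5}{7}$ ($K = \frac{\left(-3 + 4\right) 5}{7} = \frac{1 \cdot 5}{7} = \frac{1}{7} \cdot 5 = \frac{5}{7} \approx 0.71429$)
$m = 4$ ($m = \left(-2 + 2^{2}\right)^{2} = \left(-2 + 4\right)^{2} = 2^{2} = 4$)
$z{\left(N \right)} = 22 N$ ($z{\left(N \right)} = 11 \cdot 2 N = 22 N$)
$L{\left(J \right)} = \frac{110}{7}$ ($L{\left(J \right)} = 22 \cdot \frac{5}{7} = \frac{110}{7}$)
$L{\left(m \right)} + 7422 = \frac{110}{7} + 7422 = \frac{52064}{7}$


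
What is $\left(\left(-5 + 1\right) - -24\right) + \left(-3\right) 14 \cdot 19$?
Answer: $-778$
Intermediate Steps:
$\left(\left(-5 + 1\right) - -24\right) + \left(-3\right) 14 \cdot 19 = \left(-4 + 24\right) - 798 = 20 - 798 = -778$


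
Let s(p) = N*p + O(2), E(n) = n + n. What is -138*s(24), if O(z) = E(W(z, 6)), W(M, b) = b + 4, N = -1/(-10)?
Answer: -15456/5 ≈ -3091.2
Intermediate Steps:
N = ⅒ (N = -1*(-⅒) = ⅒ ≈ 0.10000)
W(M, b) = 4 + b
E(n) = 2*n
O(z) = 20 (O(z) = 2*(4 + 6) = 2*10 = 20)
s(p) = 20 + p/10 (s(p) = p/10 + 20 = 20 + p/10)
-138*s(24) = -138*(20 + (⅒)*24) = -138*(20 + 12/5) = -138*112/5 = -15456/5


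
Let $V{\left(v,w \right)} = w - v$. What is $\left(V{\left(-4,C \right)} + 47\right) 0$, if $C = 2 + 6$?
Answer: $0$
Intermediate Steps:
$C = 8$
$\left(V{\left(-4,C \right)} + 47\right) 0 = \left(\left(8 - -4\right) + 47\right) 0 = \left(\left(8 + 4\right) + 47\right) 0 = \left(12 + 47\right) 0 = 59 \cdot 0 = 0$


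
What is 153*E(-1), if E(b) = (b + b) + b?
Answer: -459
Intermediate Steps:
E(b) = 3*b (E(b) = 2*b + b = 3*b)
153*E(-1) = 153*(3*(-1)) = 153*(-3) = -459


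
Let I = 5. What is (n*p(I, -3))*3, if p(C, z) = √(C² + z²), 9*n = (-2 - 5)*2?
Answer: -14*√34/3 ≈ -27.211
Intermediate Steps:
n = -14/9 (n = ((-2 - 5)*2)/9 = (-7*2)/9 = (⅑)*(-14) = -14/9 ≈ -1.5556)
(n*p(I, -3))*3 = -14*√(5² + (-3)²)/9*3 = -14*√(25 + 9)/9*3 = -14*√34/9*3 = -14*√34/3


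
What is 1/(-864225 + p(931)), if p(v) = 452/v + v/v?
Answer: -931/804592092 ≈ -1.1571e-6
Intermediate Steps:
p(v) = 1 + 452/v (p(v) = 452/v + 1 = 1 + 452/v)
1/(-864225 + p(931)) = 1/(-864225 + (452 + 931)/931) = 1/(-864225 + (1/931)*1383) = 1/(-864225 + 1383/931) = 1/(-804592092/931) = -931/804592092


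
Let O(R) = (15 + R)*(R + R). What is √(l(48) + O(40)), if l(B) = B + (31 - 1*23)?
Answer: 2*√1114 ≈ 66.753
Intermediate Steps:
l(B) = 8 + B (l(B) = B + (31 - 23) = B + 8 = 8 + B)
O(R) = 2*R*(15 + R) (O(R) = (15 + R)*(2*R) = 2*R*(15 + R))
√(l(48) + O(40)) = √((8 + 48) + 2*40*(15 + 40)) = √(56 + 2*40*55) = √(56 + 4400) = √4456 = 2*√1114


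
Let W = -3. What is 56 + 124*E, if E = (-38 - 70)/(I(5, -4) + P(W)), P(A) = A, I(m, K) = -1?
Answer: 3404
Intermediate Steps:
E = 27 (E = (-38 - 70)/(-1 - 3) = -108/(-4) = -108*(-¼) = 27)
56 + 124*E = 56 + 124*27 = 56 + 3348 = 3404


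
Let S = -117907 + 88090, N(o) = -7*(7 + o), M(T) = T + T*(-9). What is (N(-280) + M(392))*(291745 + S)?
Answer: -320861800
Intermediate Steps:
M(T) = -8*T (M(T) = T - 9*T = -8*T)
N(o) = -49 - 7*o
S = -29817
(N(-280) + M(392))*(291745 + S) = ((-49 - 7*(-280)) - 8*392)*(291745 - 29817) = ((-49 + 1960) - 3136)*261928 = (1911 - 3136)*261928 = -1225*261928 = -320861800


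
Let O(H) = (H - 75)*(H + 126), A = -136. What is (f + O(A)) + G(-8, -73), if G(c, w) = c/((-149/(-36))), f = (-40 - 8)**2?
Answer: 657398/149 ≈ 4412.1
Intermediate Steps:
f = 2304 (f = (-48)**2 = 2304)
G(c, w) = 36*c/149 (G(c, w) = c/((-149*(-1/36))) = c/(149/36) = c*(36/149) = 36*c/149)
O(H) = (-75 + H)*(126 + H)
(f + O(A)) + G(-8, -73) = (2304 + (-9450 + (-136)**2 + 51*(-136))) + (36/149)*(-8) = (2304 + (-9450 + 18496 - 6936)) - 288/149 = (2304 + 2110) - 288/149 = 4414 - 288/149 = 657398/149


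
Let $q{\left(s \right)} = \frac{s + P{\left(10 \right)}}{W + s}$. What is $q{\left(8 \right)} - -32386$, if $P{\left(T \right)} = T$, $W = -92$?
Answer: $\frac{453401}{14} \approx 32386.0$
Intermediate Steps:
$q{\left(s \right)} = \frac{10 + s}{-92 + s}$ ($q{\left(s \right)} = \frac{s + 10}{-92 + s} = \frac{10 + s}{-92 + s}$)
$q{\left(8 \right)} - -32386 = \frac{10 + 8}{-92 + 8} - -32386 = \frac{1}{-84} \cdot 18 + 32386 = \left(- \frac{1}{84}\right) 18 + 32386 = - \frac{3}{14} + 32386 = \frac{453401}{14}$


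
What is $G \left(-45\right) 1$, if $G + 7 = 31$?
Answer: $-1080$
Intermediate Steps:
$G = 24$ ($G = -7 + 31 = 24$)
$G \left(-45\right) 1 = 24 \left(-45\right) 1 = \left(-1080\right) 1 = -1080$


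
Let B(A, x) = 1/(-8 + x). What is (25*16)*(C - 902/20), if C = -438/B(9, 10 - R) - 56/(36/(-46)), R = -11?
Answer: -20403160/9 ≈ -2.2670e+6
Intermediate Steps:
C = -50602/9 (C = -(876 + 4818) - 56/(36/(-46)) = -438/(1/(-8 + (10 + 11))) - 56/(36*(-1/46)) = -438/(1/(-8 + 21)) - 56/(-18/23) = -438/(1/13) - 56*(-23/18) = -438/1/13 + 644/9 = -438*13 + 644/9 = -5694 + 644/9 = -50602/9 ≈ -5622.4)
(25*16)*(C - 902/20) = (25*16)*(-50602/9 - 902/20) = 400*(-50602/9 - 902*1/20) = 400*(-50602/9 - 451/10) = 400*(-510079/90) = -20403160/9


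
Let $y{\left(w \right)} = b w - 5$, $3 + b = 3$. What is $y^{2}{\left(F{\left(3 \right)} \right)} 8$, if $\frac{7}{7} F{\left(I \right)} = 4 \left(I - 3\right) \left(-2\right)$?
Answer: $200$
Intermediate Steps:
$b = 0$ ($b = -3 + 3 = 0$)
$F{\left(I \right)} = 24 - 8 I$ ($F{\left(I \right)} = 4 \left(I - 3\right) \left(-2\right) = 4 \left(-3 + I\right) \left(-2\right) = 4 \left(6 - 2 I\right) = 24 - 8 I$)
$y{\left(w \right)} = -5$ ($y{\left(w \right)} = 0 w - 5 = 0 - 5 = -5$)
$y^{2}{\left(F{\left(3 \right)} \right)} 8 = \left(-5\right)^{2} \cdot 8 = 25 \cdot 8 = 200$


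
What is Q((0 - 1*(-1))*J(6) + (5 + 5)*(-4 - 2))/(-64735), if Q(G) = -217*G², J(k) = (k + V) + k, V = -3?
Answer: 564417/64735 ≈ 8.7189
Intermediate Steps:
J(k) = -3 + 2*k (J(k) = (k - 3) + k = (-3 + k) + k = -3 + 2*k)
Q((0 - 1*(-1))*J(6) + (5 + 5)*(-4 - 2))/(-64735) = -217*((0 - 1*(-1))*(-3 + 2*6) + (5 + 5)*(-4 - 2))²/(-64735) = -217*((0 + 1)*(-3 + 12) + 10*(-6))²*(-1/64735) = -217*(1*9 - 60)²*(-1/64735) = -217*(9 - 60)²*(-1/64735) = -217*(-51)²*(-1/64735) = -217*2601*(-1/64735) = -564417*(-1/64735) = 564417/64735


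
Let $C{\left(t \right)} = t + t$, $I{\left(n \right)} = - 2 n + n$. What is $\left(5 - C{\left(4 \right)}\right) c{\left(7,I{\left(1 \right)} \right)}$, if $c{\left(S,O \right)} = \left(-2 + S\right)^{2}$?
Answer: $-75$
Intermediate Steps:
$I{\left(n \right)} = - n$
$C{\left(t \right)} = 2 t$
$\left(5 - C{\left(4 \right)}\right) c{\left(7,I{\left(1 \right)} \right)} = \left(5 - 2 \cdot 4\right) \left(-2 + 7\right)^{2} = \left(5 - 8\right) 5^{2} = \left(5 - 8\right) 25 = \left(-3\right) 25 = -75$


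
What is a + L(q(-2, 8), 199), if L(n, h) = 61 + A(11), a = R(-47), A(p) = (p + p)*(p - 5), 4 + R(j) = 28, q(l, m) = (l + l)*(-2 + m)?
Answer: 217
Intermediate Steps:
q(l, m) = 2*l*(-2 + m) (q(l, m) = (2*l)*(-2 + m) = 2*l*(-2 + m))
R(j) = 24 (R(j) = -4 + 28 = 24)
A(p) = 2*p*(-5 + p) (A(p) = (2*p)*(-5 + p) = 2*p*(-5 + p))
a = 24
L(n, h) = 193 (L(n, h) = 61 + 2*11*(-5 + 11) = 61 + 2*11*6 = 61 + 132 = 193)
a + L(q(-2, 8), 199) = 24 + 193 = 217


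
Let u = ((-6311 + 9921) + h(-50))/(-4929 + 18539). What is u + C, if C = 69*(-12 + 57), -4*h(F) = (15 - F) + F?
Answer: 33810125/10888 ≈ 3105.3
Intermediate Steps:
h(F) = -15/4 (h(F) = -((15 - F) + F)/4 = -1/4*15 = -15/4)
C = 3105 (C = 69*45 = 3105)
u = 2885/10888 (u = ((-6311 + 9921) - 15/4)/(-4929 + 18539) = (3610 - 15/4)/13610 = (14425/4)*(1/13610) = 2885/10888 ≈ 0.26497)
u + C = 2885/10888 + 3105 = 33810125/10888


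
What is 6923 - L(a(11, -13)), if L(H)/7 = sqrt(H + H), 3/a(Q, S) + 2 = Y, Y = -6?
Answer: 6923 - 7*I*sqrt(3)/2 ≈ 6923.0 - 6.0622*I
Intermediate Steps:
a(Q, S) = -3/8 (a(Q, S) = 3/(-2 - 6) = 3/(-8) = 3*(-1/8) = -3/8)
L(H) = 7*sqrt(2)*sqrt(H) (L(H) = 7*sqrt(H + H) = 7*sqrt(2*H) = 7*(sqrt(2)*sqrt(H)) = 7*sqrt(2)*sqrt(H))
6923 - L(a(11, -13)) = 6923 - 7*sqrt(2)*sqrt(-3/8) = 6923 - 7*sqrt(2)*I*sqrt(6)/4 = 6923 - 7*I*sqrt(3)/2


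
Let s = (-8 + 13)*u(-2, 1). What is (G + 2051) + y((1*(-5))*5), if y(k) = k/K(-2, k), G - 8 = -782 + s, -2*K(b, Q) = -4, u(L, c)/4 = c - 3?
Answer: 2449/2 ≈ 1224.5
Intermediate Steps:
u(L, c) = -12 + 4*c (u(L, c) = 4*(c - 3) = 4*(-3 + c) = -12 + 4*c)
K(b, Q) = 2 (K(b, Q) = -½*(-4) = 2)
s = -40 (s = (-8 + 13)*(-12 + 4*1) = 5*(-12 + 4) = 5*(-8) = -40)
G = -814 (G = 8 + (-782 - 40) = 8 - 822 = -814)
y(k) = k/2
(G + 2051) + y((1*(-5))*5) = (-814 + 2051) + ((1*(-5))*5)/2 = 1237 + (-5*5)/2 = 1237 + (½)*(-25) = 1237 - 25/2 = 2449/2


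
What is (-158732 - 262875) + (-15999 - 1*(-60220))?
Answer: -377386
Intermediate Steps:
(-158732 - 262875) + (-15999 - 1*(-60220)) = -421607 + (-15999 + 60220) = -421607 + 44221 = -377386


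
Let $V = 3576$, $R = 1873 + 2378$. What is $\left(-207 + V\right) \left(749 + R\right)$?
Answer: $16845000$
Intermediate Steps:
$R = 4251$
$\left(-207 + V\right) \left(749 + R\right) = \left(-207 + 3576\right) \left(749 + 4251\right) = 3369 \cdot 5000 = 16845000$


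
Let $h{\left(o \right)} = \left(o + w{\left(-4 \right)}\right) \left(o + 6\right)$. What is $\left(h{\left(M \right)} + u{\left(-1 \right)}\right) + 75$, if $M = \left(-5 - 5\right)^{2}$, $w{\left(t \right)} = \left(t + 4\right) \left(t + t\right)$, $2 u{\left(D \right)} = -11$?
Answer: $\frac{21339}{2} \approx 10670.0$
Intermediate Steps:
$u{\left(D \right)} = - \frac{11}{2}$ ($u{\left(D \right)} = \frac{1}{2} \left(-11\right) = - \frac{11}{2}$)
$w{\left(t \right)} = 2 t \left(4 + t\right)$ ($w{\left(t \right)} = \left(4 + t\right) 2 t = 2 t \left(4 + t\right)$)
$M = 100$ ($M = \left(-10\right)^{2} = 100$)
$h{\left(o \right)} = o \left(6 + o\right)$ ($h{\left(o \right)} = \left(o + 2 \left(-4\right) \left(4 - 4\right)\right) \left(o + 6\right) = \left(o + 2 \left(-4\right) 0\right) \left(6 + o\right) = \left(o + 0\right) \left(6 + o\right) = o \left(6 + o\right)$)
$\left(h{\left(M \right)} + u{\left(-1 \right)}\right) + 75 = \left(100 \left(6 + 100\right) - \frac{11}{2}\right) + 75 = \left(100 \cdot 106 - \frac{11}{2}\right) + 75 = \left(10600 - \frac{11}{2}\right) + 75 = \frac{21189}{2} + 75 = \frac{21339}{2}$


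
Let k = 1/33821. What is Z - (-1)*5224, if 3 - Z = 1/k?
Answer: -28594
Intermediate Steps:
k = 1/33821 ≈ 2.9567e-5
Z = -33818 (Z = 3 - 1/1/33821 = 3 - 1*33821 = 3 - 33821 = -33818)
Z - (-1)*5224 = -33818 - (-1)*5224 = -33818 - 1*(-5224) = -33818 + 5224 = -28594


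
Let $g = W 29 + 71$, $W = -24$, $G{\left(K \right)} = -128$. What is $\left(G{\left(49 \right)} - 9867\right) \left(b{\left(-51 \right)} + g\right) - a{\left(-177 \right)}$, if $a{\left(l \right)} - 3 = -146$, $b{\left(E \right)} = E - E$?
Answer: $6247018$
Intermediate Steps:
$b{\left(E \right)} = 0$
$g = -625$ ($g = \left(-24\right) 29 + 71 = -696 + 71 = -625$)
$a{\left(l \right)} = -143$ ($a{\left(l \right)} = 3 - 146 = -143$)
$\left(G{\left(49 \right)} - 9867\right) \left(b{\left(-51 \right)} + g\right) - a{\left(-177 \right)} = \left(-128 - 9867\right) \left(0 - 625\right) - -143 = \left(-9995\right) \left(-625\right) + 143 = 6246875 + 143 = 6247018$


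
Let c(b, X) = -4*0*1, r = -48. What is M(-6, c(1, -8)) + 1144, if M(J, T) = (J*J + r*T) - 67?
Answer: 1113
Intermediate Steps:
c(b, X) = 0 (c(b, X) = 0*1 = 0)
M(J, T) = -67 + J² - 48*T (M(J, T) = (J*J - 48*T) - 67 = (J² - 48*T) - 67 = -67 + J² - 48*T)
M(-6, c(1, -8)) + 1144 = (-67 + (-6)² - 48*0) + 1144 = (-67 + 36 + 0) + 1144 = -31 + 1144 = 1113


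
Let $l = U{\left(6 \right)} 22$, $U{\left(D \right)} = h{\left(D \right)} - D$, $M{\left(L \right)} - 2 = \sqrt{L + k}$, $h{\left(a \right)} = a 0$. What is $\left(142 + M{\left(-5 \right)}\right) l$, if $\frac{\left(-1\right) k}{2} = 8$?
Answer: $-19008 - 132 i \sqrt{21} \approx -19008.0 - 604.9 i$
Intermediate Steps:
$k = -16$ ($k = \left(-2\right) 8 = -16$)
$h{\left(a \right)} = 0$
$M{\left(L \right)} = 2 + \sqrt{-16 + L}$ ($M{\left(L \right)} = 2 + \sqrt{L - 16} = 2 + \sqrt{-16 + L}$)
$U{\left(D \right)} = - D$ ($U{\left(D \right)} = 0 - D = - D$)
$l = -132$ ($l = \left(-1\right) 6 \cdot 22 = \left(-6\right) 22 = -132$)
$\left(142 + M{\left(-5 \right)}\right) l = \left(142 + \left(2 + \sqrt{-16 - 5}\right)\right) \left(-132\right) = \left(142 + \left(2 + \sqrt{-21}\right)\right) \left(-132\right) = \left(142 + \left(2 + i \sqrt{21}\right)\right) \left(-132\right) = \left(144 + i \sqrt{21}\right) \left(-132\right) = -19008 - 132 i \sqrt{21}$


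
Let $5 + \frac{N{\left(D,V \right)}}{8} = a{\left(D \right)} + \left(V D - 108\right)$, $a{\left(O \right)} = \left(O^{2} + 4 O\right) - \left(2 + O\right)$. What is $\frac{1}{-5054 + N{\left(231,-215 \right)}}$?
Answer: $\frac{1}{29138} \approx 3.4319 \cdot 10^{-5}$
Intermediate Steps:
$a{\left(O \right)} = -2 + O^{2} + 3 O$
$N{\left(D,V \right)} = -920 + 8 D^{2} + 24 D + 8 D V$ ($N{\left(D,V \right)} = -40 + 8 \left(\left(-2 + D^{2} + 3 D\right) + \left(V D - 108\right)\right) = -40 + 8 \left(\left(-2 + D^{2} + 3 D\right) + \left(D V - 108\right)\right) = -40 + 8 \left(\left(-2 + D^{2} + 3 D\right) + \left(-108 + D V\right)\right) = -40 + 8 \left(-110 + D^{2} + 3 D + D V\right) = -40 + \left(-880 + 8 D^{2} + 24 D + 8 D V\right) = -920 + 8 D^{2} + 24 D + 8 D V$)
$\frac{1}{-5054 + N{\left(231,-215 \right)}} = \frac{1}{-5054 + \left(-920 + 8 \cdot 231^{2} + 24 \cdot 231 + 8 \cdot 231 \left(-215\right)\right)} = \frac{1}{-5054 + \left(-920 + 8 \cdot 53361 + 5544 - 397320\right)} = \frac{1}{-5054 + \left(-920 + 426888 + 5544 - 397320\right)} = \frac{1}{-5054 + 34192} = \frac{1}{29138}$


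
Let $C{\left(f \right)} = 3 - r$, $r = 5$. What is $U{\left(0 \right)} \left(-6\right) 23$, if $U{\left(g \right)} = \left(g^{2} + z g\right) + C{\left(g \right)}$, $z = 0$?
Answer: $276$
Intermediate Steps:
$C{\left(f \right)} = -2$ ($C{\left(f \right)} = 3 - 5 = -2$)
$U{\left(g \right)} = -2 + g^{2}$ ($U{\left(g \right)} = \left(g^{2} + 0 g\right) - 2 = \left(g^{2} + 0\right) - 2 = g^{2} - 2 = -2 + g^{2}$)
$U{\left(0 \right)} \left(-6\right) 23 = \left(-2 + 0^{2}\right) \left(-6\right) 23 = \left(-2 + 0\right) \left(-6\right) 23 = \left(-2\right) \left(-6\right) 23 = 12 \cdot 23 = 276$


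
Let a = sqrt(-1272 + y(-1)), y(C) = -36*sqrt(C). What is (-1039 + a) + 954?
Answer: -85 + 2*sqrt(-318 - 9*I) ≈ -84.495 - 35.669*I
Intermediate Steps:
a = sqrt(-1272 - 36*I) ≈ 0.5046 - 35.669*I
(-1039 + a) + 954 = (-1039 + 2*sqrt(-318 - 9*I)) + 954 = -85 + 2*sqrt(-318 - 9*I)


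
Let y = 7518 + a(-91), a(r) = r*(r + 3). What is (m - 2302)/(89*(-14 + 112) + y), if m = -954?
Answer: -407/3031 ≈ -0.13428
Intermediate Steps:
a(r) = r*(3 + r)
y = 15526 (y = 7518 - 91*(3 - 91) = 7518 - 91*(-88) = 7518 + 8008 = 15526)
(m - 2302)/(89*(-14 + 112) + y) = (-954 - 2302)/(89*(-14 + 112) + 15526) = -3256/(89*98 + 15526) = -3256/(8722 + 15526) = -3256/24248 = -3256*1/24248 = -407/3031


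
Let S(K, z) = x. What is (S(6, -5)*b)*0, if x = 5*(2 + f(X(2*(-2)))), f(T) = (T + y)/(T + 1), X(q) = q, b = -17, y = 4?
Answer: 0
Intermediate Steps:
f(T) = (4 + T)/(1 + T) (f(T) = (T + 4)/(T + 1) = (4 + T)/(1 + T))
x = 10 (x = 5*(2 + (4 + 2*(-2))/(1 + 2*(-2))) = 5*(2 + (4 - 4)/(1 - 4)) = 5*(2 + 0/(-3)) = 5*(2 - 1/3*0) = 5*(2 + 0) = 5*2 = 10)
S(K, z) = 10
(S(6, -5)*b)*0 = (10*(-17))*0 = -170*0 = 0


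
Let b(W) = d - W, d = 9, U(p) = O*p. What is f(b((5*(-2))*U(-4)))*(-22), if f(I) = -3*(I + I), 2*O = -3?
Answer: 9108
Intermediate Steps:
O = -3/2 (O = (½)*(-3) = -3/2 ≈ -1.5000)
U(p) = -3*p/2
b(W) = 9 - W
f(I) = -6*I
f(b((5*(-2))*U(-4)))*(-22) = -6*(9 - 5*(-2)*(-3/2*(-4)))*(-22) = -6*(9 - (-10)*6)*(-22) = -6*(9 - 1*(-60))*(-22) = -6*(9 + 60)*(-22) = -6*69*(-22) = -414*(-22) = 9108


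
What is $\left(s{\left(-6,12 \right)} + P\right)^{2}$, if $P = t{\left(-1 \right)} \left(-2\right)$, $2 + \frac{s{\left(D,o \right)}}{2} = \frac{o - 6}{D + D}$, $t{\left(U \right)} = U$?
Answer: $9$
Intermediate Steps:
$s{\left(D,o \right)} = -4 + \frac{-6 + o}{D}$ ($s{\left(D,o \right)} = -4 + 2 \frac{o - 6}{D + D} = -4 + 2 \frac{-6 + o}{2 D} = -4 + \frac{-6 + o}{D}$)
$P = 2$ ($P = \left(-1\right) \left(-2\right) = 2$)
$\left(s{\left(-6,12 \right)} + P\right)^{2} = \left(\frac{-6 + 12 - -24}{-6} + 2\right)^{2} = \left(- \frac{-6 + 12 + 24}{6} + 2\right)^{2} = \left(\left(- \frac{1}{6}\right) 30 + 2\right)^{2} = \left(-5 + 2\right)^{2} = \left(-3\right)^{2} = 9$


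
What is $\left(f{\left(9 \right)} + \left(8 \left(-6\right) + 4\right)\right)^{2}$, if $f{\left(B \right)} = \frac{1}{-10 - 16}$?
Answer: $\frac{1311025}{676} \approx 1939.4$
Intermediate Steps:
$f{\left(B \right)} = - \frac{1}{26}$ ($f{\left(B \right)} = \frac{1}{-26} = - \frac{1}{26}$)
$\left(f{\left(9 \right)} + \left(8 \left(-6\right) + 4\right)\right)^{2} = \left(- \frac{1}{26} + \left(8 \left(-6\right) + 4\right)\right)^{2} = \left(- \frac{1}{26} + \left(-48 + 4\right)\right)^{2} = \left(- \frac{1}{26} - 44\right)^{2} = \left(- \frac{1145}{26}\right)^{2} = \frac{1311025}{676}$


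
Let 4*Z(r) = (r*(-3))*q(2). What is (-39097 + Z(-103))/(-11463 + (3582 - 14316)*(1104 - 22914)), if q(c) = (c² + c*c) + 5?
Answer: -152371/936388308 ≈ -0.00016272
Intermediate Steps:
q(c) = 5 + 2*c² (q(c) = (c² + c²) + 5 = 2*c² + 5 = 5 + 2*c²)
Z(r) = -39*r/4 (Z(r) = ((r*(-3))*(5 + 2*2²))/4 = ((-3*r)*(5 + 2*4))/4 = ((-3*r)*(5 + 8))/4 = (-3*r*13)/4 = (-39*r)/4 = -39*r/4)
(-39097 + Z(-103))/(-11463 + (3582 - 14316)*(1104 - 22914)) = (-39097 - 39/4*(-103))/(-11463 + (3582 - 14316)*(1104 - 22914)) = (-39097 + 4017/4)/(-11463 - 10734*(-21810)) = -152371/(4*(-11463 + 234108540)) = -152371/4/234097077 = -152371/4*1/234097077 = -152371/936388308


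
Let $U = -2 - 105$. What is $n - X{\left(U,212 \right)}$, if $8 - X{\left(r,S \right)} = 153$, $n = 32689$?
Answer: $32834$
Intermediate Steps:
$U = -107$ ($U = -2 - 105 = -107$)
$X{\left(r,S \right)} = -145$ ($X{\left(r,S \right)} = 8 - 153 = -145$)
$n - X{\left(U,212 \right)} = 32689 - -145 = 32689 + 145 = 32834$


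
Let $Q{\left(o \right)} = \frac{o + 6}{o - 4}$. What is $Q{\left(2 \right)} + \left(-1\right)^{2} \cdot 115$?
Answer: $111$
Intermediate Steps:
$Q{\left(o \right)} = \frac{6 + o}{-4 + o}$
$Q{\left(2 \right)} + \left(-1\right)^{2} \cdot 115 = \frac{6 + 2}{-4 + 2} + \left(-1\right)^{2} \cdot 115 = \frac{1}{-2} \cdot 8 + 1 \cdot 115 = \left(- \frac{1}{2}\right) 8 + 115 = -4 + 115 = 111$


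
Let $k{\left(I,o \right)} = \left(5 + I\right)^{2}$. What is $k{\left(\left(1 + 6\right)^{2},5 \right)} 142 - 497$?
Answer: $413575$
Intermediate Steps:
$k{\left(\left(1 + 6\right)^{2},5 \right)} 142 - 497 = \left(5 + \left(1 + 6\right)^{2}\right)^{2} \cdot 142 - 497 = \left(5 + 7^{2}\right)^{2} \cdot 142 - 497 = \left(5 + 49\right)^{2} \cdot 142 - 497 = 54^{2} \cdot 142 - 497 = 2916 \cdot 142 - 497 = 414072 - 497 = 413575$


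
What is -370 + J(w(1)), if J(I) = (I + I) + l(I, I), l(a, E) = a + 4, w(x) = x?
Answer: -363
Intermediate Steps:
l(a, E) = 4 + a
J(I) = 4 + 3*I (J(I) = (I + I) + (4 + I) = 2*I + (4 + I) = 4 + 3*I)
-370 + J(w(1)) = -370 + (4 + 3*1) = -370 + (4 + 3) = -370 + 7 = -363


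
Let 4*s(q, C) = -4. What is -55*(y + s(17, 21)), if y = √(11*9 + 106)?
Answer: 55 - 55*√205 ≈ -732.48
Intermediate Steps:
s(q, C) = -1 (s(q, C) = (¼)*(-4) = -1)
y = √205 (y = √(99 + 106) = √205 ≈ 14.318)
-55*(y + s(17, 21)) = -55*(√205 - 1) = -55*(-1 + √205) = 55 - 55*√205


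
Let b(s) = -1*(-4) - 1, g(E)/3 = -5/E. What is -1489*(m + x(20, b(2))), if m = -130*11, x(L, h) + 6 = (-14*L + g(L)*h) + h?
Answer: 10216029/4 ≈ 2.5540e+6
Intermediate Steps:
g(E) = -15/E (g(E) = 3*(-5/E) = -15/E)
b(s) = 3 (b(s) = 4 - 1 = 3)
x(L, h) = -6 + h - 14*L - 15*h/L (x(L, h) = -6 + ((-14*L + (-15/L)*h) + h) = -6 + ((-14*L - 15*h/L) + h) = -6 + (h - 14*L - 15*h/L) = -6 + h - 14*L - 15*h/L)
m = -1430
-1489*(m + x(20, b(2))) = -1489*(-1430 + (-6 + 3 - 14*20 - 15*3/20)) = -1489*(-1430 + (-6 + 3 - 280 - 15*3*1/20)) = -1489*(-1430 + (-6 + 3 - 280 - 9/4)) = -1489*(-1430 - 1141/4) = -1489*(-6861/4) = 10216029/4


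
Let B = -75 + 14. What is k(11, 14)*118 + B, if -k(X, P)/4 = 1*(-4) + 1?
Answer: 1355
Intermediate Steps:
B = -61
k(X, P) = 12 (k(X, P) = -4*(1*(-4) + 1) = -4*(-4 + 1) = -4*(-3) = 12)
k(11, 14)*118 + B = 12*118 - 61 = 1416 - 61 = 1355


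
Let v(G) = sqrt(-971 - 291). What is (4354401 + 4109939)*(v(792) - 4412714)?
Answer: -37350711618760 + 8464340*I*sqrt(1262) ≈ -3.7351e+13 + 3.0069e+8*I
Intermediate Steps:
v(G) = I*sqrt(1262) (v(G) = sqrt(-1262) = I*sqrt(1262))
(4354401 + 4109939)*(v(792) - 4412714) = (4354401 + 4109939)*(I*sqrt(1262) - 4412714) = 8464340*(-4412714 + I*sqrt(1262)) = -37350711618760 + 8464340*I*sqrt(1262)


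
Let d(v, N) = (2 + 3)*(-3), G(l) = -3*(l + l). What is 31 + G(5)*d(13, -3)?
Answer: 481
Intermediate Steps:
G(l) = -6*l
d(v, N) = -15 (d(v, N) = 5*(-3) = -15)
31 + G(5)*d(13, -3) = 31 - 6*5*(-15) = 31 - 30*(-15) = 31 + 450 = 481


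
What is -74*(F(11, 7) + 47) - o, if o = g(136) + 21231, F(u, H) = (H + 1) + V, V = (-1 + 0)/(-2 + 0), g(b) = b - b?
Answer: -25338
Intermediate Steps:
g(b) = 0
V = 1/2 (V = -1/(-2) = -1*(-1/2) = 1/2 ≈ 0.50000)
F(u, H) = 3/2 + H (F(u, H) = (H + 1) + 1/2 = (1 + H) + 1/2 = 3/2 + H)
o = 21231 (o = 0 + 21231 = 21231)
-74*(F(11, 7) + 47) - o = -74*((3/2 + 7) + 47) - 1*21231 = -74*(17/2 + 47) - 21231 = -74*111/2 - 21231 = -4107 - 21231 = -25338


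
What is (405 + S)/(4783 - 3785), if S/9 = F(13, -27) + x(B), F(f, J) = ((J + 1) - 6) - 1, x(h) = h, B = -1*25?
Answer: -117/998 ≈ -0.11723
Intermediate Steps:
B = -25
F(f, J) = -6 + J (F(f, J) = ((1 + J) - 6) - 1 = (-5 + J) - 1 = -6 + J)
S = -522 (S = 9*((-6 - 27) - 25) = 9*(-33 - 25) = 9*(-58) = -522)
(405 + S)/(4783 - 3785) = (405 - 522)/(4783 - 3785) = -117/998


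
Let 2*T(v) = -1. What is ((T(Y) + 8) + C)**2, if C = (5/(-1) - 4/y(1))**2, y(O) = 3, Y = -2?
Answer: 734449/324 ≈ 2266.8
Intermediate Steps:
T(v) = -1/2 (T(v) = (1/2)*(-1) = -1/2)
C = 361/9 (C = (5/(-1) - 4/3)**2 = (5*(-1) - 4*1/3)**2 = (-5 - 4/3)**2 = (-19/3)**2 = 361/9 ≈ 40.111)
((T(Y) + 8) + C)**2 = ((-1/2 + 8) + 361/9)**2 = (15/2 + 361/9)**2 = (857/18)**2 = 734449/324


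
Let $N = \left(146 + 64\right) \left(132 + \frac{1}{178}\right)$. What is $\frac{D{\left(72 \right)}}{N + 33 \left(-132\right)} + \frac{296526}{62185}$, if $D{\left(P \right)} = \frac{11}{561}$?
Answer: $\frac{31447937324291}{6595002253935} \approx 4.7684$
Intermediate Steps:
$N = \frac{2467185}{89}$ ($N = 210 \left(132 + \frac{1}{178}\right) = 210 \cdot \frac{23497}{178} = \frac{2467185}{89} \approx 27721.0$)
$D{\left(P \right)} = \frac{1}{51}$ ($D{\left(P \right)} = 11 \cdot \frac{1}{561} = \frac{1}{51}$)
$\frac{D{\left(72 \right)}}{N + 33 \left(-132\right)} + \frac{296526}{62185} = \frac{1}{51 \left(\frac{2467185}{89} + 33 \left(-132\right)\right)} + \frac{296526}{62185} = \frac{1}{51 \left(\frac{2467185}{89} - 4356\right)} + 296526 \cdot \frac{1}{62185} = \frac{1}{51 \cdot \frac{2079501}{89}} + \frac{296526}{62185} = \frac{1}{51} \cdot \frac{89}{2079501} + \frac{296526}{62185} = \frac{89}{106054551} + \frac{296526}{62185} = \frac{31447937324291}{6595002253935}$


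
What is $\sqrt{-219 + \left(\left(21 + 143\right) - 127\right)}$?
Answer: $i \sqrt{182} \approx 13.491 i$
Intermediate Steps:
$\sqrt{-219 + \left(\left(21 + 143\right) - 127\right)} = \sqrt{-219 + \left(164 - 127\right)} = \sqrt{-219 + 37} = \sqrt{-182} = i \sqrt{182}$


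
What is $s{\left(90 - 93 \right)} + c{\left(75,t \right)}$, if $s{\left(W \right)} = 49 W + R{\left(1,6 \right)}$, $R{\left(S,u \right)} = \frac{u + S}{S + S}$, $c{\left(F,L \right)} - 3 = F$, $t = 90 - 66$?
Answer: $- \frac{131}{2} \approx -65.5$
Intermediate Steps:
$t = 24$ ($t = 90 - 66 = 24$)
$c{\left(F,L \right)} = 3 + F$
$R{\left(S,u \right)} = \frac{S + u}{2 S}$
$s{\left(W \right)} = \frac{7}{2} + 49 W$ ($s{\left(W \right)} = 49 W + \frac{1 + 6}{2 \cdot 1} = 49 W + \frac{1}{2} \cdot 1 \cdot 7 = 49 W + \frac{7}{2} = \frac{7}{2} + 49 W$)
$s{\left(90 - 93 \right)} + c{\left(75,t \right)} = \left(\frac{7}{2} + 49 \left(90 - 93\right)\right) + \left(3 + 75\right) = \left(\frac{7}{2} + 49 \left(-3\right)\right) + 78 = \left(\frac{7}{2} - 147\right) + 78 = - \frac{287}{2} + 78 = - \frac{131}{2}$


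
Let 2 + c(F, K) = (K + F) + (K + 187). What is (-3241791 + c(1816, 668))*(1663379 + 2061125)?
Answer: -12061634876816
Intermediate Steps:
c(F, K) = 185 + F + 2*K (c(F, K) = -2 + ((K + F) + (K + 187)) = -2 + ((F + K) + (187 + K)) = -2 + (187 + F + 2*K) = 185 + F + 2*K)
(-3241791 + c(1816, 668))*(1663379 + 2061125) = (-3241791 + (185 + 1816 + 2*668))*(1663379 + 2061125) = (-3241791 + (185 + 1816 + 1336))*3724504 = (-3241791 + 3337)*3724504 = -3238454*3724504 = -12061634876816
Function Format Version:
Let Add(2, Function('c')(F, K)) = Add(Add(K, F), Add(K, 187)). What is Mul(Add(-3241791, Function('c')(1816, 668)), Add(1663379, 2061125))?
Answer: -12061634876816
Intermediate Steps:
Function('c')(F, K) = Add(185, F, Mul(2, K)) (Function('c')(F, K) = Add(-2, Add(Add(K, F), Add(K, 187))) = Add(-2, Add(Add(F, K), Add(187, K))) = Add(-2, Add(187, F, Mul(2, K))) = Add(185, F, Mul(2, K)))
Mul(Add(-3241791, Function('c')(1816, 668)), Add(1663379, 2061125)) = Mul(Add(-3241791, Add(185, 1816, Mul(2, 668))), Add(1663379, 2061125)) = Mul(Add(-3241791, Add(185, 1816, 1336)), 3724504) = Mul(Add(-3241791, 3337), 3724504) = Mul(-3238454, 3724504) = -12061634876816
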